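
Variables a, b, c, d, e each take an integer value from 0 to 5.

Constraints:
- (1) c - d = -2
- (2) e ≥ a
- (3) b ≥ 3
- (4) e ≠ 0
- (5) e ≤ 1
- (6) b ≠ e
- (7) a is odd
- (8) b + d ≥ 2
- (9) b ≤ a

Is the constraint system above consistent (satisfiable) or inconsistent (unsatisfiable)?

From constraints 3 and 9: a ≥ b and b ≥ 3, so a ≥ 3. From constraints 2 and 5: a ≤ e and e ≤ 1, so a ≤ 1. But 1 < 3, so no value of a works.

Unsatisfiable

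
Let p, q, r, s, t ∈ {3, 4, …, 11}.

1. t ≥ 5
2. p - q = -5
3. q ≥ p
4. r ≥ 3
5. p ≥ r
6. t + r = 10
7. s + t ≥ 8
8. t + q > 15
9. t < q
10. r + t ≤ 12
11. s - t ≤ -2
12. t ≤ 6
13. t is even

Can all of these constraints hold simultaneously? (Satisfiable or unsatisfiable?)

Satisfiable

One satisfying assignment is p = 5, q = 10, r = 4, s = 3, t = 6.
For the less obvious constraints — constraint 2: p - q = -5; constraint 6: t + r = 10; constraint 7: s + t = 9 — and the others hold by inspection.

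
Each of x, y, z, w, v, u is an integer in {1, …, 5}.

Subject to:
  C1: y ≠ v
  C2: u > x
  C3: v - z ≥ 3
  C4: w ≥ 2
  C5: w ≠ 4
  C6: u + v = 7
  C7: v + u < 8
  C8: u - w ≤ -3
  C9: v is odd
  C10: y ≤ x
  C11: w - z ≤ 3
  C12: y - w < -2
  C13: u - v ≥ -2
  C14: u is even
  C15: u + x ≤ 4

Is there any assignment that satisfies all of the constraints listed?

Constraints 3, 8, 11, and 13 give z − w ≥ -3, w − u ≥ 3, u − v ≥ -2, v − z ≥ 3.
Adding all 4 inequalities: the left sides telescope to 0, and the right sides sum to (-3) + 3 + (-2) + 3 = 1. So 0 ≥ 1, which is false.

Unsatisfiable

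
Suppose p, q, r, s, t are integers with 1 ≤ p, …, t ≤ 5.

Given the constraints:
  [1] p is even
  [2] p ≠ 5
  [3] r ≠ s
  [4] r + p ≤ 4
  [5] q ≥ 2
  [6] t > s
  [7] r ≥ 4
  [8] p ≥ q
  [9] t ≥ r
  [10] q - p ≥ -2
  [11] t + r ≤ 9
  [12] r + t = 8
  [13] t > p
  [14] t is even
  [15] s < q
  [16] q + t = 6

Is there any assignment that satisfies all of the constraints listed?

From constraint 7: r ≥ 4. From constraints 5 and 8: p ≥ q ≥ 2. Hence r + p ≥ 6. But constraint 4 requires r + p ≤ 4, and 4 < 6. Contradiction.

Unsatisfiable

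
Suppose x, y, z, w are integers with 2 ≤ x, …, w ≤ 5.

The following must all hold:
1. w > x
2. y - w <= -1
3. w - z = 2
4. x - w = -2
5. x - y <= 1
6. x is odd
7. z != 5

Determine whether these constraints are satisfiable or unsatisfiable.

Satisfiable

Try x = 3, y = 3, z = 3, w = 5.
Check constraint 2: y - w = -2; constraint 3: w - z = 2. The remaining constraints are straightforward to verify.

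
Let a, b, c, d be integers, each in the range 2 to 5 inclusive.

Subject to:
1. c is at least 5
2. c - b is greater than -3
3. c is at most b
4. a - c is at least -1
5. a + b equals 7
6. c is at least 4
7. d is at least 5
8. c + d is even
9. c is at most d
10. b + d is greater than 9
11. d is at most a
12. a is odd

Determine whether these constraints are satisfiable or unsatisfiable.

From constraints 7 and 11: a ≥ d ≥ 5. From constraints 3 and 6: b ≥ c ≥ 4. Hence a + b ≥ 9. But constraint 5 requires a + b = 7, and 7 < 9. Contradiction.

Unsatisfiable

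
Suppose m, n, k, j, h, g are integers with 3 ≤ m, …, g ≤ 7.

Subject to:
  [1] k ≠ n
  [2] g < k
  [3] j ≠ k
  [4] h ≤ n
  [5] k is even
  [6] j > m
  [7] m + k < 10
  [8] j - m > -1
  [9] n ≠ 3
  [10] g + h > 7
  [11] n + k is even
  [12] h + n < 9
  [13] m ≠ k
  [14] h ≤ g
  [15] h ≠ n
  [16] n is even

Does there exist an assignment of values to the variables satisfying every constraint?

Take m = 3, n = 4, k = 6, j = 4, h = 3, g = 5. Then constraint 7: m + k = 9; constraint 8: j - m = 1, and every other listed constraint is also met.

Satisfiable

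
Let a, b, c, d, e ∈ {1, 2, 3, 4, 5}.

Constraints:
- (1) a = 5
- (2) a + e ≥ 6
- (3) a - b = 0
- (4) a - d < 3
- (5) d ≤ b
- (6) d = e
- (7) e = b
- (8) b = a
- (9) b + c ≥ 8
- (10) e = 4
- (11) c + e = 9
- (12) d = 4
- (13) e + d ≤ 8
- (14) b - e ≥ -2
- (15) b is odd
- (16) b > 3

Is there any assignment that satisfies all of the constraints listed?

Constraint 12 fixes d = 4 and constraint 1 fixes a = 5. Constraints 6, 7, and 8 give d = e = b = a, so d = a. But 4 ≠ 5 — contradiction.

Unsatisfiable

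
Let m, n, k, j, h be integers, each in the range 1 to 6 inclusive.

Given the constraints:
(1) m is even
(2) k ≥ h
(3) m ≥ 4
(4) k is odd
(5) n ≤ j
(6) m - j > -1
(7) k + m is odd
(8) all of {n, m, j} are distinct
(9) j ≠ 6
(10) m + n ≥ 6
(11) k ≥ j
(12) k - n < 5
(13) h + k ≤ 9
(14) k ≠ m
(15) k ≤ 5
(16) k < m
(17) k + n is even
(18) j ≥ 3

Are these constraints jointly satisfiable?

Try m = 6, n = 1, k = 5, j = 5, h = 2.
Check constraint 6: m - j = 1; constraint 10: m + n = 7. The remaining constraints are straightforward to verify.

Satisfiable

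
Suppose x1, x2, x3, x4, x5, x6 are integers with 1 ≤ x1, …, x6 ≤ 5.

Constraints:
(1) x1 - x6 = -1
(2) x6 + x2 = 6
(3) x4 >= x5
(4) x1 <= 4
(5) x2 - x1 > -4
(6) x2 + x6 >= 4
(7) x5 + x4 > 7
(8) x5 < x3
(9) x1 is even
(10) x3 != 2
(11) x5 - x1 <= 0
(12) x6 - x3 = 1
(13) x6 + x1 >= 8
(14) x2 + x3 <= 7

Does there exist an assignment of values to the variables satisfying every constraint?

One satisfying assignment is x1 = 4, x2 = 1, x3 = 4, x4 = 5, x5 = 3, x6 = 5.
For the less obvious constraints — constraint 1: x1 - x6 = -1; constraint 2: x6 + x2 = 6; constraint 5: x2 - x1 = -3 — and the others hold by inspection.

Satisfiable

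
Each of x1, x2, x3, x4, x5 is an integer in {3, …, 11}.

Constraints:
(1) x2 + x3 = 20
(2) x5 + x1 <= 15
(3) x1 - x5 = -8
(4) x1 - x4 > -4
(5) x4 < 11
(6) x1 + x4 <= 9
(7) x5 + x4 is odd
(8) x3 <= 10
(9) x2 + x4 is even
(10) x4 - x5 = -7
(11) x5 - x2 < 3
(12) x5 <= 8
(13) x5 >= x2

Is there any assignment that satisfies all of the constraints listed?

From constraints 12 and 13: x2 ≤ x5 ≤ 8. From constraint 8: x3 ≤ 10. Hence x2 + x3 ≤ 18. But constraint 1 requires x2 + x3 = 20, and 20 > 18. Contradiction.

Unsatisfiable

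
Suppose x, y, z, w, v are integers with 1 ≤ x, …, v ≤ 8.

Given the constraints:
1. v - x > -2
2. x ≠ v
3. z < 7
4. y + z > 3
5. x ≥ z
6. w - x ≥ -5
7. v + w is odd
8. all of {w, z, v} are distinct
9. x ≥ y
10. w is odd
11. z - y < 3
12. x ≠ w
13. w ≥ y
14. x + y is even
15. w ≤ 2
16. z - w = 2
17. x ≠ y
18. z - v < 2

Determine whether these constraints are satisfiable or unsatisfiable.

Satisfiable

Take x = 3, y = 1, z = 3, w = 1, v = 4. Then constraint 1: v - x = 1; constraint 4: y + z = 4; constraint 6: w - x = -2, and every other listed constraint is also met.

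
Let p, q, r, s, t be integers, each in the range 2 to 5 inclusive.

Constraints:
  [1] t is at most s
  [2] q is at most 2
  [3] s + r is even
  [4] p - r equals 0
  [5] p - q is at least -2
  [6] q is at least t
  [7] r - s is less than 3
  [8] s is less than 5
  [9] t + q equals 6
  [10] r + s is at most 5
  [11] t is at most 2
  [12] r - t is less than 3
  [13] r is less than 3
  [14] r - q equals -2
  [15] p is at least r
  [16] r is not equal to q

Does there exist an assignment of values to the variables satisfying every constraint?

From constraint 11: t ≤ 2. From constraint 2: q ≤ 2. Hence t + q ≤ 4. But constraint 9 requires t + q = 6, and 6 > 4. Contradiction.

Unsatisfiable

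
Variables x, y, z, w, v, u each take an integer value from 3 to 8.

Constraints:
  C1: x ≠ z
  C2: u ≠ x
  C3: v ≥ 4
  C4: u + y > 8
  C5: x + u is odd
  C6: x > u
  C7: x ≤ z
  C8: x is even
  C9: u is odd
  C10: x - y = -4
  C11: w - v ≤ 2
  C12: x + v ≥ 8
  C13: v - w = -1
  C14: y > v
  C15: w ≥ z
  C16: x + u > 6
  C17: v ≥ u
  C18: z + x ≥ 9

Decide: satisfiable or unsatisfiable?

Satisfiable

Try x = 4, y = 8, z = 7, w = 8, v = 7, u = 3.
Check constraint 4: u + y = 11; constraint 10: x - y = -4; constraint 11: w - v = 1. The remaining constraints are straightforward to verify.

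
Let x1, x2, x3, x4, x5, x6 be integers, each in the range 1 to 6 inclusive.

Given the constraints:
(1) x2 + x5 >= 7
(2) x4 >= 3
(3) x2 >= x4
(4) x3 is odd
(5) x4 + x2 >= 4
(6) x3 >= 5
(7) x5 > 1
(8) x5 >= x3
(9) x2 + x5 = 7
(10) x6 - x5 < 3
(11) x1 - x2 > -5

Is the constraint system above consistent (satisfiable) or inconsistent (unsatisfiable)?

From constraints 2 and 3: x2 ≥ x4 ≥ 3. From constraints 6 and 8: x5 ≥ x3 ≥ 5. Hence x2 + x5 ≥ 8. But constraint 9 requires x2 + x5 = 7, and 7 < 8. Contradiction.

Unsatisfiable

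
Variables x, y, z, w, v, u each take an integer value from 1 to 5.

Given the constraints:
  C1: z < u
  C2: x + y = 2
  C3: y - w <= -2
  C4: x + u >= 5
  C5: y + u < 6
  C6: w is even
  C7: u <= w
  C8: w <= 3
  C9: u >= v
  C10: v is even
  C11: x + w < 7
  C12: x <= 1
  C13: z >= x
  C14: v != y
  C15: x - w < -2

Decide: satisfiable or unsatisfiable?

From constraint 12: x ≤ 1. From constraints 7 and 8: u ≤ w ≤ 3. Hence x + u ≤ 4. But constraint 4 requires x + u ≥ 5, and 5 > 4. Contradiction.

Unsatisfiable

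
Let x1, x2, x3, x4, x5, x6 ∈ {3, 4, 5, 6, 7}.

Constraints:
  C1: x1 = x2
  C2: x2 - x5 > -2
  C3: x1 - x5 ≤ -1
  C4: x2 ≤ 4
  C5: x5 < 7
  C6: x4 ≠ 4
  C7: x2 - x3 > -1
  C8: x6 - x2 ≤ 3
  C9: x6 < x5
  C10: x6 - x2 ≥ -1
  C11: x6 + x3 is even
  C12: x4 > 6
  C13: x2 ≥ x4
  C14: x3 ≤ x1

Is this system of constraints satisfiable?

Unsatisfiable

From constraint 12: x4 ≥ 7. From constraints 4 and 13: x4 ≤ x2 and x2 ≤ 4, so x4 ≤ 4. But 4 < 7, so no value of x4 works.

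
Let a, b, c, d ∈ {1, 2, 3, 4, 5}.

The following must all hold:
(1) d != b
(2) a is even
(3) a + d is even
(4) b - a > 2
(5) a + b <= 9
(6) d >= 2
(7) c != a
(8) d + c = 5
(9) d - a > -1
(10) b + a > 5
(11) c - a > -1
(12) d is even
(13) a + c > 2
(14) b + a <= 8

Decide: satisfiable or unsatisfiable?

Satisfiable

The assignment a = 2, b = 5, c = 3, d = 2 works:
  constraint 4 holds since b - a = 3.
  constraint 5 holds since a + b = 7.
The rest check out directly.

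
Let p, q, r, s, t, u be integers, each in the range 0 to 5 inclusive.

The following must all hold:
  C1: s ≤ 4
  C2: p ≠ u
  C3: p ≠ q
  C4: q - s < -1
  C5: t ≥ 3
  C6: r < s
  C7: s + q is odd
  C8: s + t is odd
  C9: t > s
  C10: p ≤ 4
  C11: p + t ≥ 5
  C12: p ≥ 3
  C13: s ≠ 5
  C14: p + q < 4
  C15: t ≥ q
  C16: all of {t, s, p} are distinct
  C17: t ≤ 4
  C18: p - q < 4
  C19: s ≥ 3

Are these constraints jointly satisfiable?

Unsatisfiable

Constraints 1, 5, 10, 12, 17, and 19 confine each of t, s, p to the 2 values {3, 4}.
Constraint 16 requires all 3 of them to be distinct, but only 2 values are available — impossible by the pigeonhole principle.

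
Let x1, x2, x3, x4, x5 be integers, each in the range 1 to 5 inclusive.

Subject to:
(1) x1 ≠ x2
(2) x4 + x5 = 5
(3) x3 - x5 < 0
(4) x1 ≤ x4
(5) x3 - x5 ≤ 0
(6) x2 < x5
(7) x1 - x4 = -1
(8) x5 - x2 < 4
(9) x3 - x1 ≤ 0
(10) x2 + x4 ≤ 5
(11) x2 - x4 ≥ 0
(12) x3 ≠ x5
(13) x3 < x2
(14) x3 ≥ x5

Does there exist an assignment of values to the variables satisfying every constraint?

Constraints 4, 6, 9, 11, and 14 give x5 ≤ x3, x3 ≤ x1, x1 ≤ x4, x4 ≤ x2, x2 < x5. Chaining: x5 ≤ x3 ≤ x1 ≤ x4 ≤ x2 < x5, which forces x5 < x5 — impossible.

Unsatisfiable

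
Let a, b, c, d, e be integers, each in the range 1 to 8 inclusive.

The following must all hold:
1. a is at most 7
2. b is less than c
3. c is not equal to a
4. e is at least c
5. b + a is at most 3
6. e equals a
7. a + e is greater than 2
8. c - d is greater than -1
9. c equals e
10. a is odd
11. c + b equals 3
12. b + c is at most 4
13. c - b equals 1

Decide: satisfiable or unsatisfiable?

Unsatisfiable

From constraints 6 and 9, c = e = a, so c = a. But constraint 3 says c ≠ a. Contradiction.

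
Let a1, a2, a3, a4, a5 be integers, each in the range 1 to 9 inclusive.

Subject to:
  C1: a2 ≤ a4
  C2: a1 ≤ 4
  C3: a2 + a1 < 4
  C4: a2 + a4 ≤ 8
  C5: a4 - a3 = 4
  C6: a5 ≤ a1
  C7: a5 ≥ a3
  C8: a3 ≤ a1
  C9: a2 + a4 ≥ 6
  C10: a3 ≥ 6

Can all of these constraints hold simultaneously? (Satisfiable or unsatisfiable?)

Unsatisfiable

From constraints 7 and 10: a5 ≥ a3 and a3 ≥ 6, so a5 ≥ 6. From constraints 2 and 6: a5 ≤ a1 and a1 ≤ 4, so a5 ≤ 4. But 4 < 6, so no value of a5 works.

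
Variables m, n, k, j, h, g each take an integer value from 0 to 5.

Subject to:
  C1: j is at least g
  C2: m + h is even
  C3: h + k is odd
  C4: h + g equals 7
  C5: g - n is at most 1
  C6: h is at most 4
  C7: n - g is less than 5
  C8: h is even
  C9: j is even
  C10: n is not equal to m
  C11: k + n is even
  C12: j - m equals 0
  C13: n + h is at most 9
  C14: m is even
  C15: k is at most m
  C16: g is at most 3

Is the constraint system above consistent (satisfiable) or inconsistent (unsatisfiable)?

The assignment m = 4, n = 5, k = 3, j = 4, h = 4, g = 3 works:
  constraint 4 holds since h + g = 7.
  constraint 5 holds since g - n = -2.
  constraint 7 holds since n - g = 2.
The rest check out directly.

Satisfiable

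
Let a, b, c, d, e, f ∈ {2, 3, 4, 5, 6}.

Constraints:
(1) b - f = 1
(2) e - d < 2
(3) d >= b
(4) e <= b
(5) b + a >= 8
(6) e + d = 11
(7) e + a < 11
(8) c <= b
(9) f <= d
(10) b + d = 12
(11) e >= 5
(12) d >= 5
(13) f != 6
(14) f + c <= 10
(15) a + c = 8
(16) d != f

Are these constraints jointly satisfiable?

Take a = 5, b = 6, c = 3, d = 6, e = 5, f = 5. Then constraint 1: b - f = 1; constraint 2: e - d = -1; constraint 5: b + a = 11, and every other listed constraint is also met.

Satisfiable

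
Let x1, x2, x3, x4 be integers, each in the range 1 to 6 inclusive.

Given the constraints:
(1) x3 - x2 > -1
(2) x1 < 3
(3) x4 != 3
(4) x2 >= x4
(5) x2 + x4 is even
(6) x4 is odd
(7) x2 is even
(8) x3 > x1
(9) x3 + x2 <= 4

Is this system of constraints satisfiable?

Unsatisfiable

Constraint 7 makes x2 even and constraint 6 makes x4 odd, so x2 + x4 must be odd. Constraint 5 says x2 + x4 is even — contradiction.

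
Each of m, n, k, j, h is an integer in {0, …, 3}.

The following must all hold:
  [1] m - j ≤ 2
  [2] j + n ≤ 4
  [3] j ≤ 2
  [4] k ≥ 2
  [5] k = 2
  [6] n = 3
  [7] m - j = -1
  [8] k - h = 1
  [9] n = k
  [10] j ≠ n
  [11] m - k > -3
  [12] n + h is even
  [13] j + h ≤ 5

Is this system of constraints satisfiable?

Constraint 6 fixes n = 3 and constraint 5 fixes k = 2, but constraint 9 requires n = k. Since 3 ≠ 2, contradiction.

Unsatisfiable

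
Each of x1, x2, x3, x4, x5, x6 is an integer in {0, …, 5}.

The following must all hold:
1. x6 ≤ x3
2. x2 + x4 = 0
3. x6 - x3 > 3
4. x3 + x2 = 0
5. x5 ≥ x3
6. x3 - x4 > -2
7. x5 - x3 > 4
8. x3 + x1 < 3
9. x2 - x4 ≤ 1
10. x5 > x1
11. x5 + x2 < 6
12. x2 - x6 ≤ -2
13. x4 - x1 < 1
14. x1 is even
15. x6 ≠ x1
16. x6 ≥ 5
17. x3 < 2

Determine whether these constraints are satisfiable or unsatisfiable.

Unsatisfiable

From constraints 1 and 16: x3 ≥ x6 and x6 ≥ 5, so x3 ≥ 5. From constraint 17: x3 ≤ 1. But 1 < 5, so no value of x3 works.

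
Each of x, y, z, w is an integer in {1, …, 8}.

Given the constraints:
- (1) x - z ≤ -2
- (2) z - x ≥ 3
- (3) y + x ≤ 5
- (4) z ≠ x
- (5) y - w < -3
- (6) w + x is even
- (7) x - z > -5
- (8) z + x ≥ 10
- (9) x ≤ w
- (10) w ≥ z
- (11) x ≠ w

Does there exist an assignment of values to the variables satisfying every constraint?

Setting (x, y, z, w) = (3, 2, 7, 7) satisfies everything: constraint 1: x - z = -4; constraint 2: z - x = 4; constraint 3: y + x = 5, and the others follow.

Satisfiable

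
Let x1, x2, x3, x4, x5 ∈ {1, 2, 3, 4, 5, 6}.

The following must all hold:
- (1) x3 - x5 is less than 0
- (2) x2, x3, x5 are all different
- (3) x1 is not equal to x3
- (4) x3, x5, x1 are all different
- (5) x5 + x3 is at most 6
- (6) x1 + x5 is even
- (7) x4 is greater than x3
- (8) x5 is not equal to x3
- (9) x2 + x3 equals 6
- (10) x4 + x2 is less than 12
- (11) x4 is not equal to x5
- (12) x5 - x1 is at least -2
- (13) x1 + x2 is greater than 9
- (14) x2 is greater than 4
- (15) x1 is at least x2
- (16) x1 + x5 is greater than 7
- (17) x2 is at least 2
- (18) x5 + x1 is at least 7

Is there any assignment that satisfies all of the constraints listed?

The assignment x1 = 6, x2 = 5, x3 = 1, x4 = 5, x5 = 4 works:
  constraint 1 holds since x3 - x5 = -3.
  constraint 5 holds since x5 + x3 = 5.
  constraint 9 holds since x2 + x3 = 6.
The rest check out directly.

Satisfiable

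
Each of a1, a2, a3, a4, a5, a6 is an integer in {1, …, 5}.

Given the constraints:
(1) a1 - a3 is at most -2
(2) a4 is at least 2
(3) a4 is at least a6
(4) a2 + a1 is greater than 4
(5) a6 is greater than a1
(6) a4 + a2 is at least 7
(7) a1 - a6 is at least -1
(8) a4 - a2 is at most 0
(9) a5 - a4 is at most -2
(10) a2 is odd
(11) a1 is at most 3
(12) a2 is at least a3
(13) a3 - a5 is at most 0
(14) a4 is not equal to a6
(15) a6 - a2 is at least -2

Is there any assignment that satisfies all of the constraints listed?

Unsatisfiable

Constraints 1, 7, 8, 9, 13, and 15 give a6 − a2 ≥ -2, a2 − a4 ≥ 0, a4 − a5 ≥ 2, a5 − a3 ≥ 0, a3 − a1 ≥ 2, a1 − a6 ≥ -1.
Adding all 6 inequalities: the left sides telescope to 0, and the right sides sum to (-2) + 0 + 2 + 0 + 2 + (-1) = 1. So 0 ≥ 1, which is false.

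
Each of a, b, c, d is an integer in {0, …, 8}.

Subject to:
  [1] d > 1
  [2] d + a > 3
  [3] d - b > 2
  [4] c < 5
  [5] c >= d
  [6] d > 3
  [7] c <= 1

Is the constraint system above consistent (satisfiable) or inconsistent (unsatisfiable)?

Unsatisfiable

From constraint 1: d ≥ 2. From constraints 5 and 7: d ≤ c and c ≤ 1, so d ≤ 1. But 1 < 2, so no value of d works.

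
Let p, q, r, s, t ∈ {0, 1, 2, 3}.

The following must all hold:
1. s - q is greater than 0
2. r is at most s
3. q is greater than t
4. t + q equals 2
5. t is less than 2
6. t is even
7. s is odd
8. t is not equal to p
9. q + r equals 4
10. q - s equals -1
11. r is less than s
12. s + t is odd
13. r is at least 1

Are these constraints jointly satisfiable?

The assignment p = 1, q = 2, r = 2, s = 3, t = 0 works:
  constraint 1 holds since s - q = 1.
  constraint 4 holds since t + q = 2.
  constraint 9 holds since q + r = 4.
The rest check out directly.

Satisfiable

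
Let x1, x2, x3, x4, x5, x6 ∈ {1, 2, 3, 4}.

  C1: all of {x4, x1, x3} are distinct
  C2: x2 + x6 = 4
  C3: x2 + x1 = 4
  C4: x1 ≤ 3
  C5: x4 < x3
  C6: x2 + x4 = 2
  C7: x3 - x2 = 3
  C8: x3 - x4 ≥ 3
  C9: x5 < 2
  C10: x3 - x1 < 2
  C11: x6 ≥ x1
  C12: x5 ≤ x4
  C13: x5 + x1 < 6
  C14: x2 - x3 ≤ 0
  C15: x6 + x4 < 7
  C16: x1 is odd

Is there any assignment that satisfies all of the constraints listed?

The assignment x1 = 3, x2 = 1, x3 = 4, x4 = 1, x5 = 1, x6 = 3 works:
  constraint 2 holds since x2 + x6 = 4.
  constraint 3 holds since x2 + x1 = 4.
  constraint 6 holds since x2 + x4 = 2.
The rest check out directly.

Satisfiable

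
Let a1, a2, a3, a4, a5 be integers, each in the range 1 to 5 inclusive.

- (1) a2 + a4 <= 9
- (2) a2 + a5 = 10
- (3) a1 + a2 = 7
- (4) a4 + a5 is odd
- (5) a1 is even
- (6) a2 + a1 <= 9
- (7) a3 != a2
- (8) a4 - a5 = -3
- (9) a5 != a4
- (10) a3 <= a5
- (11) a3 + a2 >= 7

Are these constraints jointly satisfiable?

Satisfiable

One satisfying assignment is a1 = 2, a2 = 5, a3 = 2, a4 = 2, a5 = 5.
For the less obvious constraints — constraint 1: a2 + a4 = 7; constraint 2: a2 + a5 = 10; constraint 3: a1 + a2 = 7 — and the others hold by inspection.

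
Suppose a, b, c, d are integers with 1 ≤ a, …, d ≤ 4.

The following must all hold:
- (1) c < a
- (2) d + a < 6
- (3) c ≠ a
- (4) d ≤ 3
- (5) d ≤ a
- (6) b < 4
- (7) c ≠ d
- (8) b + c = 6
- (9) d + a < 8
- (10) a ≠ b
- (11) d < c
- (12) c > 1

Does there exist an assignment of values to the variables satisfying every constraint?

Take a = 4, b = 3, c = 3, d = 1. Then constraint 2: d + a = 5; constraint 8: b + c = 6, and every other listed constraint is also met.

Satisfiable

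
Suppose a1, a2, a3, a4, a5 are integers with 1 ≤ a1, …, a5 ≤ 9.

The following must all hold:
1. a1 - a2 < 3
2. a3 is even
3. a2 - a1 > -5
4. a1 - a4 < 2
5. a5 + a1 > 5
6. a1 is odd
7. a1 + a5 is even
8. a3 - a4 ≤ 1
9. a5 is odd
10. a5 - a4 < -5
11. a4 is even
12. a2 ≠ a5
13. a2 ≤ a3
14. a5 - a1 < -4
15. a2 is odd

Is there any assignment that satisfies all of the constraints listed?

Satisfiable

Take a1 = 7, a2 = 5, a3 = 8, a4 = 8, a5 = 1. Then constraint 1: a1 - a2 = 2; constraint 3: a2 - a1 = -2; constraint 4: a1 - a4 = -1, and every other listed constraint is also met.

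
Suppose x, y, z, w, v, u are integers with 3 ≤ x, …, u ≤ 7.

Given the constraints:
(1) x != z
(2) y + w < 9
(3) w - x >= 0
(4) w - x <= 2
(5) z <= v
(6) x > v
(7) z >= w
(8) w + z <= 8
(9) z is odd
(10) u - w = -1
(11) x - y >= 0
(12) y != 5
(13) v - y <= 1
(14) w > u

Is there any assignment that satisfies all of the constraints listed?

Constraints 3, 5, 6, and 7 give z ≤ v, v < x, x ≤ w, w ≤ z. Chaining: z ≤ v < x ≤ w ≤ z, which forces z < z — impossible.

Unsatisfiable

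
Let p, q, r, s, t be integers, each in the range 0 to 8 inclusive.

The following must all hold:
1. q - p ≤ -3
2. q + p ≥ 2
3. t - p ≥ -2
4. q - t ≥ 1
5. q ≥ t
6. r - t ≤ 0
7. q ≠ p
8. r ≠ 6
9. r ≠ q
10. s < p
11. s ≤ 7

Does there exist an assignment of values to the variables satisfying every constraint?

Unsatisfiable

Constraints 1, 3, and 4 give q − t ≥ 1, t − p ≥ -2, p − q ≥ 3.
Adding all 3 inequalities: the left sides telescope to 0, and the right sides sum to 1 + (-2) + 3 = 2. So 0 ≥ 2, which is false.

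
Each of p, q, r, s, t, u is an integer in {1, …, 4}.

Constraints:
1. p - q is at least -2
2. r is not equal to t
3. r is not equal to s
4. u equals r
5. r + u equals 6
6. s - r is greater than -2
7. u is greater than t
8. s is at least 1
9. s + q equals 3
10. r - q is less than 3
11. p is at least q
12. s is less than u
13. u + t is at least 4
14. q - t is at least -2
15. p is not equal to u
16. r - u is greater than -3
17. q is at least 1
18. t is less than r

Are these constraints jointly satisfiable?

Satisfiable

One satisfying assignment is p = 2, q = 1, r = 3, s = 2, t = 2, u = 3.
For the less obvious constraints — constraint 1: p - q = 1; constraint 5: r + u = 6; constraint 6: s - r = -1 — and the others hold by inspection.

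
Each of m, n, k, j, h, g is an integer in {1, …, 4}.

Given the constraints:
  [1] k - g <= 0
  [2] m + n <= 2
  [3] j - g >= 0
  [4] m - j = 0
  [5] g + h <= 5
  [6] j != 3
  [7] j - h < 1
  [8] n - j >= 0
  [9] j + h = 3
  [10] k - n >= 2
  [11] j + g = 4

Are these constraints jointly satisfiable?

Constraints 1, 3, 8, and 10 give n − j ≥ 0, j − g ≥ 0, g − k ≥ 0, k − n ≥ 2.
Adding all 4 inequalities: the left sides telescope to 0, and the right sides sum to 0 + 0 + 0 + 2 = 2. So 0 ≥ 2, which is false.

Unsatisfiable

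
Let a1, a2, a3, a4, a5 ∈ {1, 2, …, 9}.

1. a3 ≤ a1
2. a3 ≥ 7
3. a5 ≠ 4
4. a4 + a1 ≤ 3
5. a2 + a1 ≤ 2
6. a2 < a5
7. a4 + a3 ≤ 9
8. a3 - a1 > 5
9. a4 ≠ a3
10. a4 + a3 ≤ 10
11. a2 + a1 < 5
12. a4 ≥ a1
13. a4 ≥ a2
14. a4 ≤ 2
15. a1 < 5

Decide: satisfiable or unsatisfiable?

From constraints 1 and 2: a1 ≥ a3 and a3 ≥ 7, so a1 ≥ 7. From constraints 12 and 14: a1 ≤ a4 and a4 ≤ 2, so a1 ≤ 2. But 2 < 7, so no value of a1 works.

Unsatisfiable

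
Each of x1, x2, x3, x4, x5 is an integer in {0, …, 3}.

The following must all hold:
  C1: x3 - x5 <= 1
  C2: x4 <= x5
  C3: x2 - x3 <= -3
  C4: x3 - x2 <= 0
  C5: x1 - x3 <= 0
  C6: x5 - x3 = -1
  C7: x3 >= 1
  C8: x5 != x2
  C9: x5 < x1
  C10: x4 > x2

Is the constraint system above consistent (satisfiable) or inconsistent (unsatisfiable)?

Constraints 2, 4, 5, 9, and 10 give x2 < x4, x4 ≤ x5, x5 < x1, x1 ≤ x3, x3 ≤ x2. Chaining: x2 < x4 ≤ x5 < x1 ≤ x3 ≤ x2, which forces x2 < x2 — impossible.

Unsatisfiable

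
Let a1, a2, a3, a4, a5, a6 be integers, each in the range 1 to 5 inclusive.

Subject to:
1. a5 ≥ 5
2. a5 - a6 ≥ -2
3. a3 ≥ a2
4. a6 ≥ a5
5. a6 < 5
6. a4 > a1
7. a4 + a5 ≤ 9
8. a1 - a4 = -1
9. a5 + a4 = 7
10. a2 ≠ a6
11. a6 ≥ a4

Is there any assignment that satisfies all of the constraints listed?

Unsatisfiable

From constraints 1 and 4: a6 ≥ a5 and a5 ≥ 5, so a6 ≥ 5. From constraint 5: a6 ≤ 4. But 4 < 5, so no value of a6 works.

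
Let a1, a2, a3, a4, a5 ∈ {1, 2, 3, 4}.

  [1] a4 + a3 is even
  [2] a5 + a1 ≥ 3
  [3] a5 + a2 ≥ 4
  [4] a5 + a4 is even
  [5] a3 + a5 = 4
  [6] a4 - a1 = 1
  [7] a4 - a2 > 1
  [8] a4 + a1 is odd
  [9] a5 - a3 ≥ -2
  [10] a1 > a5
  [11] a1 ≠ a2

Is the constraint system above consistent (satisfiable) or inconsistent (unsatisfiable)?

Satisfiable

The assignment a1 = 3, a2 = 2, a3 = 2, a4 = 4, a5 = 2 works:
  constraint 2 holds since a5 + a1 = 5.
  constraint 3 holds since a5 + a2 = 4.
The rest check out directly.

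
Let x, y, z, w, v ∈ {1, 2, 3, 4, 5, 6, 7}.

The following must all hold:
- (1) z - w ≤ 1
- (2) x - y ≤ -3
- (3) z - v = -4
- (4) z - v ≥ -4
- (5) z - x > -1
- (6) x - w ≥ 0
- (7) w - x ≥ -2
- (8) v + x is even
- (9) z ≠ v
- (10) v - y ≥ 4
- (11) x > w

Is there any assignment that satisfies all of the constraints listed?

Constraints 1, 2, 4, 6, and 10 give x − w ≥ 0, w − z ≥ -1, z − v ≥ -4, v − y ≥ 4, y − x ≥ 3.
Adding all 5 inequalities: the left sides telescope to 0, and the right sides sum to 0 + (-1) + (-4) + 4 + 3 = 2. So 0 ≥ 2, which is false.

Unsatisfiable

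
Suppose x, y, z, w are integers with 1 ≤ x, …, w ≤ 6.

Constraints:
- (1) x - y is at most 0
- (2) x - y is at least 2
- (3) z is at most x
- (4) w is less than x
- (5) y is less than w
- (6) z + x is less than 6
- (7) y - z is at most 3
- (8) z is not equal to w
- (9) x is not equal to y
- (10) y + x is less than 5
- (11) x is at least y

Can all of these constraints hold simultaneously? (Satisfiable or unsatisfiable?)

Unsatisfiable

Constraints 1, 4, and 5 give x ≤ y, y < w, w < x. Chaining: x ≤ y < w < x, which forces x < x — impossible.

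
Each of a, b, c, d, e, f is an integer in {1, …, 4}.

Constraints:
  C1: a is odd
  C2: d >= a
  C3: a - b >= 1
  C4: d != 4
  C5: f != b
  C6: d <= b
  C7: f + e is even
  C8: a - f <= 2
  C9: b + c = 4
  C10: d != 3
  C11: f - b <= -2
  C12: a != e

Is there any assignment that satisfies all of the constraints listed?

Constraints 3, 8, and 11 give f − a ≥ -2, a − b ≥ 1, b − f ≥ 2.
Adding all 3 inequalities: the left sides telescope to 0, and the right sides sum to (-2) + 1 + 2 = 1. So 0 ≥ 1, which is false.

Unsatisfiable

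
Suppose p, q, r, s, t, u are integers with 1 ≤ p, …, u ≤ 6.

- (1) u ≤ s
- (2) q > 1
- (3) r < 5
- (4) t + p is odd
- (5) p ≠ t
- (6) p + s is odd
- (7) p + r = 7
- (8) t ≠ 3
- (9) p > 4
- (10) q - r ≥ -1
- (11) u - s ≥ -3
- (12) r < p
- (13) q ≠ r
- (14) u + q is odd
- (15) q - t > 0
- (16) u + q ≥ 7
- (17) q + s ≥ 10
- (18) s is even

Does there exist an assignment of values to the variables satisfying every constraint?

Satisfiable

The assignment p = 5, q = 4, r = 2, s = 6, t = 2, u = 5 works:
  constraint 7 holds since p + r = 7.
  constraint 10 holds since q - r = 2.
  constraint 11 holds since u - s = -1.
The rest check out directly.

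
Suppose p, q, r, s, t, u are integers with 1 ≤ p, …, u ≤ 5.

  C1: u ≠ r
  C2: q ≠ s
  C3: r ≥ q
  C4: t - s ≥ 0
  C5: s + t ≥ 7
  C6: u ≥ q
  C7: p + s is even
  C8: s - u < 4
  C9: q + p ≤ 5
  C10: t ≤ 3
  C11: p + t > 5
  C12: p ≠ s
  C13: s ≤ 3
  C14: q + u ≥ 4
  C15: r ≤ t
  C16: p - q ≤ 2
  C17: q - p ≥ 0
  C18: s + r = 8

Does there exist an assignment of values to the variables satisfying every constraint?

From constraint 13: s ≤ 3. From constraints 10 and 15: r ≤ t ≤ 3. Hence s + r ≤ 6. But constraint 18 requires s + r = 8, and 8 > 6. Contradiction.

Unsatisfiable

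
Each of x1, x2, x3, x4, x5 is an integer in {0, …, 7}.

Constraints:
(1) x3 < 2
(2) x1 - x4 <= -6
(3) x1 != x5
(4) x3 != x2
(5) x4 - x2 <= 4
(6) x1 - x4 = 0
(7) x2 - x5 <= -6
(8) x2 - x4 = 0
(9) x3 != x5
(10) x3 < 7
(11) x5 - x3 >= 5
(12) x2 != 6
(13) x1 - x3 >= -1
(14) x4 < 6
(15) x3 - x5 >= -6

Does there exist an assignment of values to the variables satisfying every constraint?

Constraints 2, 5, 7, 13, and 15 give x1 − x3 ≥ -1, x3 − x5 ≥ -6, x5 − x2 ≥ 6, x2 − x4 ≥ -4, x4 − x1 ≥ 6.
Adding all 5 inequalities: the left sides telescope to 0, and the right sides sum to (-1) + (-6) + 6 + (-4) + 6 = 1. So 0 ≥ 1, which is false.

Unsatisfiable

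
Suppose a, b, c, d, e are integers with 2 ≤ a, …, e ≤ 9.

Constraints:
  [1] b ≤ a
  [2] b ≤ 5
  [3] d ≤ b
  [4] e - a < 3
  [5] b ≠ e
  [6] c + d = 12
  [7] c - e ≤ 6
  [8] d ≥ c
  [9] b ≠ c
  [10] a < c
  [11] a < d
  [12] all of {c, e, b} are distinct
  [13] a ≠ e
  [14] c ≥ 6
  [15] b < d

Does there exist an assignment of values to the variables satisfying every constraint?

Unsatisfiable

From constraints 8 and 14: d ≥ c and c ≥ 6, so d ≥ 6. From constraints 2 and 3: d ≤ b and b ≤ 5, so d ≤ 5. But 5 < 6, so no value of d works.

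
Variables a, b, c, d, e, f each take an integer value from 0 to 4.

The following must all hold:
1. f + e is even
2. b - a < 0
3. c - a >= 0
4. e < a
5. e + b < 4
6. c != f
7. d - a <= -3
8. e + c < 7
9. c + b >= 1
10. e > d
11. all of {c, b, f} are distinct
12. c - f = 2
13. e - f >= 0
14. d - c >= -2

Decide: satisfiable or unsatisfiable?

Constraints 3, 7, and 14 give c − a ≥ 0, a − d ≥ 3, d − c ≥ -2.
Adding all 3 inequalities: the left sides telescope to 0, and the right sides sum to 0 + 3 + (-2) = 1. So 0 ≥ 1, which is false.

Unsatisfiable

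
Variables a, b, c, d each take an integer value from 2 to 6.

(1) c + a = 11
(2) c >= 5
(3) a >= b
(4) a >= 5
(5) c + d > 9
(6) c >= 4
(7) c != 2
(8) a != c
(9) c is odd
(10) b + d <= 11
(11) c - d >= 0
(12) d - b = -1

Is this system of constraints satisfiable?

Take a = 6, b = 6, c = 5, d = 5. Then constraint 1: c + a = 11; constraint 5: c + d = 10, and every other listed constraint is also met.

Satisfiable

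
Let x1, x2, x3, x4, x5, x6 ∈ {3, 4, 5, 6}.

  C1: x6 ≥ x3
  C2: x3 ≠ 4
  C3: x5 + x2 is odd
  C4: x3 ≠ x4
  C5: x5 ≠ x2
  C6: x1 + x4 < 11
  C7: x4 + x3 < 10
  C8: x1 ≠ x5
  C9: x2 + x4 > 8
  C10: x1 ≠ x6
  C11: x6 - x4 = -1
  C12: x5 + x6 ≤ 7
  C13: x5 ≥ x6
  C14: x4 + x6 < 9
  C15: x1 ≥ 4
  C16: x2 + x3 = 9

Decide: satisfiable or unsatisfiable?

The assignment x1 = 4, x2 = 6, x3 = 3, x4 = 4, x5 = 3, x6 = 3 works:
  constraint 6 holds since x1 + x4 = 8.
  constraint 7 holds since x4 + x3 = 7.
The rest check out directly.

Satisfiable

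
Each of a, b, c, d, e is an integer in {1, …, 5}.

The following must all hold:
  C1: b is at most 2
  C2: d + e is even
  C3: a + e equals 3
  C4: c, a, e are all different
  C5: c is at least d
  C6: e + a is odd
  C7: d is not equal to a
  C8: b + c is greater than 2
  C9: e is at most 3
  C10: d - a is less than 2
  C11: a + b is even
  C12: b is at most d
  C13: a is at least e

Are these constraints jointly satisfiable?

Satisfiable

Take a = 2, b = 2, c = 3, d = 3, e = 1. Then constraint 3: a + e = 3; constraint 8: b + c = 5, and every other listed constraint is also met.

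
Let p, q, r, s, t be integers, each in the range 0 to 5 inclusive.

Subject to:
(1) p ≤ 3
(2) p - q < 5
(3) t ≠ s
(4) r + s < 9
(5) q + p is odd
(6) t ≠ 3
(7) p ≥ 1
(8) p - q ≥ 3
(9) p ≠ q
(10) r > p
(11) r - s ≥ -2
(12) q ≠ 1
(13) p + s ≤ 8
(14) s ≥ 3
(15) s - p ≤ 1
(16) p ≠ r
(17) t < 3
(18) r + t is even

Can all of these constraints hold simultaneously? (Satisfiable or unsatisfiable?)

Satisfiable

Take p = 3, q = 0, r = 4, s = 4, t = 0. Then constraint 2: p - q = 3; constraint 4: r + s = 8, and every other listed constraint is also met.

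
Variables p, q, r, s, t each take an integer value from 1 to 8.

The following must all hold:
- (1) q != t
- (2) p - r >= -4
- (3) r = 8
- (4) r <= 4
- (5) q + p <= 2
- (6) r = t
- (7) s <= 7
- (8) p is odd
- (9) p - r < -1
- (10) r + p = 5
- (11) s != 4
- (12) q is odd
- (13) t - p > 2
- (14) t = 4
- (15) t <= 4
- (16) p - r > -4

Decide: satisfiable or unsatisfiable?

Unsatisfiable

Constraint 3 fixes r = 8 and constraint 14 fixes t = 4, but constraint 6 requires r = t. Since 8 ≠ 4, contradiction.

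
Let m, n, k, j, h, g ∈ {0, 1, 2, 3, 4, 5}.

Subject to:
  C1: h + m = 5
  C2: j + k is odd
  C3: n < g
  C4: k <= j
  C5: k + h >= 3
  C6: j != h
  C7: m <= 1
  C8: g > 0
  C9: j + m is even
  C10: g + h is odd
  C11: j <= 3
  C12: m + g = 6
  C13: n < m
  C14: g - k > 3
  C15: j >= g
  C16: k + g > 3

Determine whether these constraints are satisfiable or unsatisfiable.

From constraint 7: m ≤ 1. From constraints 11 and 15: g ≤ j ≤ 3. Hence m + g ≤ 4. But constraint 12 requires m + g = 6, and 6 > 4. Contradiction.

Unsatisfiable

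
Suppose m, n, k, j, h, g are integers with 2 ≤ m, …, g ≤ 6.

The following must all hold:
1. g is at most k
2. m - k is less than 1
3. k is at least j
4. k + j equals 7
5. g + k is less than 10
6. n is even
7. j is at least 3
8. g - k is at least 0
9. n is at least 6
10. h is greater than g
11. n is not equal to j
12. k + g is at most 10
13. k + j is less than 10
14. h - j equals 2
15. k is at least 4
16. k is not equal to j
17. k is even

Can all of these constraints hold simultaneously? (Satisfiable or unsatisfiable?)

Try m = 4, n = 6, k = 4, j = 3, h = 5, g = 4.
Check constraint 2: m - k = 0; constraint 4: k + j = 7; constraint 5: g + k = 8. The remaining constraints are straightforward to verify.

Satisfiable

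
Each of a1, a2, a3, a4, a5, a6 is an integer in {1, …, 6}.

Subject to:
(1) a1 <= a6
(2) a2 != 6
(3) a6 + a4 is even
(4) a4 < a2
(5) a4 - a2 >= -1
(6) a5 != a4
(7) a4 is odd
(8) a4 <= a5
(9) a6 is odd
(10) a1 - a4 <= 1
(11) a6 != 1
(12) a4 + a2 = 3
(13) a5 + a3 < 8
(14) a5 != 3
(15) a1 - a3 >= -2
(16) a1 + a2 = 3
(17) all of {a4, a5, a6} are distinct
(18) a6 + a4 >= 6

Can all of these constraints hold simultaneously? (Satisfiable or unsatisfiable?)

The assignment a1 = 1, a2 = 2, a3 = 2, a4 = 1, a5 = 4, a6 = 5 works:
  constraint 5 holds since a4 - a2 = -1.
  constraint 10 holds since a1 - a4 = 0.
  constraint 12 holds since a4 + a2 = 3.
The rest check out directly.

Satisfiable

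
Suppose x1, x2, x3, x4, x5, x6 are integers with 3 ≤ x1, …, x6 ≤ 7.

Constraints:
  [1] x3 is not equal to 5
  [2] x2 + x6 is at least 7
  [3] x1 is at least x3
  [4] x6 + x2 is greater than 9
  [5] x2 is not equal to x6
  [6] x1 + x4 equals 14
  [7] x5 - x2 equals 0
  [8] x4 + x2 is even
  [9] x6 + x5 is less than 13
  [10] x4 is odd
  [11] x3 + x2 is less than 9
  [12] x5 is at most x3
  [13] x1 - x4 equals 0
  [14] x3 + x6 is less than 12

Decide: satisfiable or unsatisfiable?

Satisfiable

Setting (x1, x2, x3, x4, x5, x6) = (7, 3, 3, 7, 3, 7) satisfies everything: constraint 2: x2 + x6 = 10; constraint 4: x6 + x2 = 10; constraint 6: x1 + x4 = 14, and the others follow.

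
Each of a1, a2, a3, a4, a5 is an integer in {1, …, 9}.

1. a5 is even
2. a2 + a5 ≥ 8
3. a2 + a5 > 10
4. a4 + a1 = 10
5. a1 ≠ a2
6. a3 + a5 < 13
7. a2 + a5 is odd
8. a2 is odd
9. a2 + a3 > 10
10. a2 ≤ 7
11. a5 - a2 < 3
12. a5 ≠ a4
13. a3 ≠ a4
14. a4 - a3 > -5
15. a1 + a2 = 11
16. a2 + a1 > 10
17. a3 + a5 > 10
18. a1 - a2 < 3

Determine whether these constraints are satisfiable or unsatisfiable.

Try a1 = 6, a2 = 5, a3 = 6, a4 = 4, a5 = 6.
Check constraint 2: a2 + a5 = 11; constraint 3: a2 + a5 = 11. The remaining constraints are straightforward to verify.

Satisfiable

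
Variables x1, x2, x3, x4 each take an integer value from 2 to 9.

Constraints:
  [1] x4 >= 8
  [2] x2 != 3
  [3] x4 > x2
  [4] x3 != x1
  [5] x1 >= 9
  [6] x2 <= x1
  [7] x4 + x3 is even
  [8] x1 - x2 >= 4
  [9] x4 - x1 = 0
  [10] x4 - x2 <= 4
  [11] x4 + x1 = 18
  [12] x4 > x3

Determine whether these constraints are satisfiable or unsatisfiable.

Satisfiable

Take x1 = 9, x2 = 5, x3 = 5, x4 = 9. Then constraint 8: x1 - x2 = 4; constraint 9: x4 - x1 = 0; constraint 10: x4 - x2 = 4, and every other listed constraint is also met.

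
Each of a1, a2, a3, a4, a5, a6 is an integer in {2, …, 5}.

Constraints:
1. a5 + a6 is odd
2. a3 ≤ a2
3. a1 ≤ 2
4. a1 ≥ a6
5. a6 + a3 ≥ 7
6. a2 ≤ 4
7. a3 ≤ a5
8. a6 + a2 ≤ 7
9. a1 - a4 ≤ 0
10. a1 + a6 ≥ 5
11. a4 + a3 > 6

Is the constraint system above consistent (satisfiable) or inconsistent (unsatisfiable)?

Unsatisfiable

From constraints 3 and 4: a6 ≤ a1 ≤ 2. From constraints 2 and 6: a3 ≤ a2 ≤ 4. Hence a6 + a3 ≤ 6. But constraint 5 requires a6 + a3 ≥ 7, and 7 > 6. Contradiction.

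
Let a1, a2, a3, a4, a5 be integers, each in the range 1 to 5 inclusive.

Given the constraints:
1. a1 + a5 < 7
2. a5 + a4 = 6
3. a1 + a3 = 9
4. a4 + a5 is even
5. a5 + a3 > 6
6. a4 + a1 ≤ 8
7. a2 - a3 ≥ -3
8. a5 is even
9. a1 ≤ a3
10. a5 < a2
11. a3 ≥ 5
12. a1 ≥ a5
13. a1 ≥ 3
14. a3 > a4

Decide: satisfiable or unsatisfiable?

The assignment a1 = 4, a2 = 3, a3 = 5, a4 = 4, a5 = 2 works:
  constraint 1 holds since a1 + a5 = 6.
  constraint 2 holds since a5 + a4 = 6.
  constraint 3 holds since a1 + a3 = 9.
The rest check out directly.

Satisfiable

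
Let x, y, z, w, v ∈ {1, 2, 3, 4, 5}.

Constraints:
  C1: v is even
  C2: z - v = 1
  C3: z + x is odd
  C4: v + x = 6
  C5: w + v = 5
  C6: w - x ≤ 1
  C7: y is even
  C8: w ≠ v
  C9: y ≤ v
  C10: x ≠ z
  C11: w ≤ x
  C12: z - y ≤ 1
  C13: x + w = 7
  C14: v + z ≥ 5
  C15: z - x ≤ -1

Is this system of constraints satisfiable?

One satisfying assignment is x = 4, y = 2, z = 3, w = 3, v = 2.
For the less obvious constraints — constraint 2: z - v = 1; constraint 4: v + x = 6 — and the others hold by inspection.

Satisfiable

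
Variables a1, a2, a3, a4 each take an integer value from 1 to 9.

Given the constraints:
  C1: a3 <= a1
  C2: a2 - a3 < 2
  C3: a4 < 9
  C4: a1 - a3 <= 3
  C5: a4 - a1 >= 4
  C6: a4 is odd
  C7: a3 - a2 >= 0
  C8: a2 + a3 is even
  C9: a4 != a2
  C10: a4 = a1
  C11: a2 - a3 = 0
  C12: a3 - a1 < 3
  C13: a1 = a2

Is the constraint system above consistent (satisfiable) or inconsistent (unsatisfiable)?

From constraints 10 and 13, a4 = a1 = a2, so a4 = a2. But constraint 9 says a4 ≠ a2. Contradiction.

Unsatisfiable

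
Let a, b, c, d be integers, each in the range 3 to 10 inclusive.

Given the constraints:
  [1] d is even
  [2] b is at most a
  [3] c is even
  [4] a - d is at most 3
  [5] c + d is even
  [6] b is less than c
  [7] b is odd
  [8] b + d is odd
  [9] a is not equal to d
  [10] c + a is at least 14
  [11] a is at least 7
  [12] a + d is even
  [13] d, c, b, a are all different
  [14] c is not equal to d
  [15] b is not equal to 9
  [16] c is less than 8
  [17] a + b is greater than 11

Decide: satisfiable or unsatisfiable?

Satisfiable

The assignment a = 10, b = 3, c = 6, d = 8 works:
  constraint 4 holds since a - d = 2.
  constraint 10 holds since c + a = 16.
  constraint 17 holds since a + b = 13.
The rest check out directly.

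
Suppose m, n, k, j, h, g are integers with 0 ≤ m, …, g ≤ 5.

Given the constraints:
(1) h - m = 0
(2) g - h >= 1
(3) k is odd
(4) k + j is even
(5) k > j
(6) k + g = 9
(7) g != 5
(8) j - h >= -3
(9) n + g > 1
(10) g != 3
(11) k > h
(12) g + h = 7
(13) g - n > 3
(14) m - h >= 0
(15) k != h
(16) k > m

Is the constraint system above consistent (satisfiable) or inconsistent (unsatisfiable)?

Satisfiable

Take m = 3, n = 0, k = 5, j = 1, h = 3, g = 4. Then constraint 1: h - m = 0; constraint 2: g - h = 1; constraint 6: k + g = 9, and every other listed constraint is also met.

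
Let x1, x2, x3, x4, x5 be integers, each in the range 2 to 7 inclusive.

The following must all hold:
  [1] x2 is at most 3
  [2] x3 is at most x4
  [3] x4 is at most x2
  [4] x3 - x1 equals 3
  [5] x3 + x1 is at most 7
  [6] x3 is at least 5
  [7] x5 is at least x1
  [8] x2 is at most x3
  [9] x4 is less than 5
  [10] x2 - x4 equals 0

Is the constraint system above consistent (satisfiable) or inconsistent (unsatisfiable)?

Unsatisfiable

From constraints 2 and 6: x4 ≥ x3 and x3 ≥ 5, so x4 ≥ 5. From constraints 1 and 3: x4 ≤ x2 and x2 ≤ 3, so x4 ≤ 3. But 3 < 5, so no value of x4 works.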